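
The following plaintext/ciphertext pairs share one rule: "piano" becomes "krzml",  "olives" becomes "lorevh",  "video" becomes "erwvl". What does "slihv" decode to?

Each letter is replaced by its mirror in the alphabet: a↔z, b↔y, c↔x, and so on (the Atbash cipher).
Reversing it on slihv: s↔h, l↔o, i↔r, h↔s, v↔e.

horse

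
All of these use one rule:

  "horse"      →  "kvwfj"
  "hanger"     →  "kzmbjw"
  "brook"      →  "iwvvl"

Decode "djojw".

Each letter's alphabet position (a=0..z=25) is mapped through 9·x+25 mod 26 — an affine cipher.
Decoding djojw: d(3)→3·(3−25)≡12=m; j(9)→3·(9−25)≡4=e; o(14)→3·(14−25)≡19=t; j(9)→3·(9−25)≡4=e; w(22)→3·(22−25)≡17=r (all mod 26).

meter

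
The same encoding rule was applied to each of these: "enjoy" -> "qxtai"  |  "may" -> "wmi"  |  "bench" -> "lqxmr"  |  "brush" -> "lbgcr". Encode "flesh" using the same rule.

pvqcr

The shift depends on letter class: consonant n→x is +10, but vowel e→q is +12. The rule splits by letter class: vowels +12, consonants +10.
For flesh: f(cons)+10=p, l(cons)+10=v, e(vowel)+12=q, s(cons)+10=c, h(cons)+10=r.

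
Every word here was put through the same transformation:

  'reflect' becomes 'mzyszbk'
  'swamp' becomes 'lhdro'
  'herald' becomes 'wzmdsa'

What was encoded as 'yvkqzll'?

fitness

r(17)→m(12) and e(4)→z(25) fit y≡25x+3 (mod 26); the inverse of 25 mod 26 is 25. Treating letters as 0–25, the rule is x ↦ 25x + 3 (mod 26).
Decoding yvkqzll: y(24)→25·(24−3)≡5=f; v(21)→25·(21−3)≡8=i; k(10)→25·(10−3)≡19=t; q(16)→25·(16−3)≡13=n; z(25)→25·(25−3)≡4=e; l(11)→25·(11−3)≡18=s; l(11)→25·(11−3)≡18=s (all mod 26).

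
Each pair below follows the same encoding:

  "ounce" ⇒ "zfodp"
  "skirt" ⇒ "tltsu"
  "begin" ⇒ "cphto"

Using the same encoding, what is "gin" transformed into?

Two shifts are in play — +11 for a/e/i/o/u, +1 for every other letter.
Applying it to gin: g(cons)+1=h, i(vowel)+11=t, n(cons)+1=o.

hto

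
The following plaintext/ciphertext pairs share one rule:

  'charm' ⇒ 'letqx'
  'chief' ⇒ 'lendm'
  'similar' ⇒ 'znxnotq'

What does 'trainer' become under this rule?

iqtngdq

c(2)→l(11) and h(7)→e(4) fit y≡9x+19 (mod 26); the inverse of 9 mod 26 is 3. Each letter's alphabet position (a=0..z=25) is mapped through 9·x+19 mod 26 — an affine cipher.
Applying it to trainer: t(19)→9·19+19≡8=i; r(17)→9·17+19≡16=q; a(0)→9·0+19≡19=t; i(8)→9·8+19≡13=n; n(13)→9·13+19≡6=g; e(4)→9·4+19≡3=d; r(17)→9·17+19≡16=q (all mod 26).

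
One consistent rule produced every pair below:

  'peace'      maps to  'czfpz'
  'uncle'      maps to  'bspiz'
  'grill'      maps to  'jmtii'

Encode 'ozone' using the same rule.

This is an affine cipher: with a=0,…,z=25, each position x becomes (5x+5) mod 26.
Applying it to ozone: o(14)→5·14+5≡23=x; z(25)→5·25+5≡0=a; o(14)→5·14+5≡23=x; n(13)→5·13+5≡18=s; e(4)→5·4+5≡25=z (all mod 26).

xaxsz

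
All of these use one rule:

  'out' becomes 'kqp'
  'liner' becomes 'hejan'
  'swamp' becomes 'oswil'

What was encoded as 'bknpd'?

Compare letters: o→k is +22, u→q is +22, t→p is +22 — a constant shift. Every letter moves 22 places later in the alphabet, wrapping around z→a.
Undoing it on bknpd: b−22=f, k−22=o, n−22=r, p−22=t, d−22=h.

forth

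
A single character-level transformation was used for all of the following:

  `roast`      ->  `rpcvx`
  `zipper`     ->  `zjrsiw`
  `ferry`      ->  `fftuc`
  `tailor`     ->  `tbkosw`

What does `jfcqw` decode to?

In roast: r→r is +0, o→p is +1, a→c is +2, s→v is +3 — the shift increases by 1 each position. Each letter shifts forward by its position index (0, 1, 2, …) — the shift grows by one for each successive letter.
Undoing it on jfcqw: j−0=j, f−1=e, c−2=a, q−3=n, w−4=s.

jeans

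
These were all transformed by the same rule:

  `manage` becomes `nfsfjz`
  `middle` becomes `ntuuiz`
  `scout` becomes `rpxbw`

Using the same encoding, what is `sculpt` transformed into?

rpbicw

m(12)→n(13) and a(0)→f(5) fit y≡5x+5 (mod 26); the inverse of 5 mod 26 is 21. Each letter's alphabet position (a=0..z=25) is mapped through 5·x+5 mod 26 — an affine cipher.
On sculpt: s(18)→5·18+5≡17=r; c(2)→5·2+5≡15=p; u(20)→5·20+5≡1=b; l(11)→5·11+5≡8=i; p(15)→5·15+5≡2=c; t(19)→5·19+5≡22=w (all mod 26).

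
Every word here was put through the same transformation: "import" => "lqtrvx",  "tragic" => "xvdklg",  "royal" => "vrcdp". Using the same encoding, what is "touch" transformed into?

Vowels shift forward by 3 and consonants shift forward by 4.
On touch: t(cons)+4=x, o(vowel)+3=r, u(vowel)+3=x, c(cons)+4=g, h(cons)+4=l.

xrxgl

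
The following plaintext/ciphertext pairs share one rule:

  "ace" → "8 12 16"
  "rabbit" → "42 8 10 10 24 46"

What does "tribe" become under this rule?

46 42 24 10 16

a(#1)→8 and c(#3)→12: differences scale by 2, so n = 2·pos + 6. Each letter becomes 2×(its alphabet position, a=1..z=26) + 6.
On tribe: t=20→46, r=18→42, i=9→24, b=2→10, e=5→16.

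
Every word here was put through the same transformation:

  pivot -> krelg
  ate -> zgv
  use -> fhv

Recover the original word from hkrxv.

spice

Each pair mirrors across the alphabet (p↔k, i↔r, v↔e): positions sum to 25. Letters are reflected about the middle of the alphabet (position → 25−position): Atbash.
Reversing it on hkrxv: h↔s, k↔p, r↔i, x↔c, v↔e.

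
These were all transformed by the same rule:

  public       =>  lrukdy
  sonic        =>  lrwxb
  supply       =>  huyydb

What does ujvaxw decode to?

normal

The output letters match the input read backwards, each shifted +9: public reversed is cilbup. Two steps: reverse the string, then apply a Caesar shift of +9.
Reversing it on ujvaxw: shift back: u−9=l, j−9=a, v−9=m, a−9=r, x−9=o, w−9=n → lamron; then reverse → normal.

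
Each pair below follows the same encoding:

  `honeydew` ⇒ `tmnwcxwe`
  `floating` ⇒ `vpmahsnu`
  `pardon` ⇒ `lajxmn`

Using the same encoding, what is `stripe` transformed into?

h(7)→t(19) and o(14)→m(12) fit y≡25x+0 (mod 26); the inverse of 25 mod 26 is 25. This is an affine cipher: with a=0,…,z=25, each position x becomes (25x+0) mod 26.
For stripe: s(18)→25·18+0≡8=i; t(19)→25·19+0≡7=h; r(17)→25·17+0≡9=j; i(8)→25·8+0≡18=s; p(15)→25·15+0≡11=l; e(4)→25·4+0≡22=w (all mod 26).

ihjslw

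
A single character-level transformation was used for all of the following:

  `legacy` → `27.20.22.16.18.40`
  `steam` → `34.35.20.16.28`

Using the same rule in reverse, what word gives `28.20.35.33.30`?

Letters become their 1-based position plus 15 (so a→16, b→17, …).
Reversing it on 28.20.35.33.30: 28→(28−15)÷1=13=m, 20→(20−15)÷1=5=e, 35→(35−15)÷1=20=t, 33→(33−15)÷1=18=r, 30→(30−15)÷1=15=o.

metro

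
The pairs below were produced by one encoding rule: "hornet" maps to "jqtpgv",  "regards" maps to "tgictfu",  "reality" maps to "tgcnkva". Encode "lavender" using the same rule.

ncxgpfgt

Every letter moves 2 places later in the alphabet, wrapping around z→a.
For lavender: l+2=n, a+2=c, v+2=x, e+2=g, n+2=p, d+2=f, e+2=g, r+2=t.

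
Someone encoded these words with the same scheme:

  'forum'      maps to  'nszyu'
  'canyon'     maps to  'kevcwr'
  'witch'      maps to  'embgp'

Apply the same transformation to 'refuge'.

zinyoi

Shifts by position in forum: pos 0: f→n (+8), pos 1: o→s (+4), pos 2: r→z (+8), pos 3: u→y (+4) — repeating every 2. A repeating key of period 2 is used — shifts +8, +4 over and over.
For refuge: r+8=z, e+4=i, f+8=n, u+4=y, g+8=o, e+4=i.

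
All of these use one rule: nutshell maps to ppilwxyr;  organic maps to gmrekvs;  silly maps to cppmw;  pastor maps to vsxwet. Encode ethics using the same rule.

wgmlxi

The output letters match the input read backwards, each shifted +4: nutshell reversed is llehstun. Two steps: reverse the string, then apply a Caesar shift of +4.
On ethics: reverse → scihte; then shift: s+4=w, c+4=g, i+4=m, h+4=l, t+4=x, e+4=i.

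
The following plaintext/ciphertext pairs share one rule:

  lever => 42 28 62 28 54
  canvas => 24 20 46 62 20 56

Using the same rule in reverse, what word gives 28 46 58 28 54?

l(#12)→42 and e(#5)→28: differences scale by 2, so n = 2·pos + 18. Each letter becomes 2×(its alphabet position, a=1..z=26) + 18.
Reversing it on 28 46 58 28 54: 28→(28−18)÷2=5=e, 46→(46−18)÷2=14=n, 58→(58−18)÷2=20=t, 28→(28−18)÷2=5=e, 54→(54−18)÷2=18=r.

enter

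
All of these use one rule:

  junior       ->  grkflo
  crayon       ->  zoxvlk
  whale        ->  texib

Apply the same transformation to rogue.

oldrb

This is a Caesar cipher with shift 23.
Applying it to rogue: r+23=o, o+23=l, g+23=d, u+23=r, e+23=b.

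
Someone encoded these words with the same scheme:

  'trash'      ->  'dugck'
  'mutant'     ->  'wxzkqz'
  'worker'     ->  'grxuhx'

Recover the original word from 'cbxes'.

Shifts by position in trash: pos 0: t→d (+10), pos 1: r→u (+3), pos 2: a→g (+6), pos 3: s→c (+10), pos 4: h→k (+3) — repeating every 3. A repeating key of period 3 is used — shifts +10, +3, +6 over and over.
Decoding cbxes: c−10=s, b−3=y, x−6=r, e−10=u, s−3=p.

syrup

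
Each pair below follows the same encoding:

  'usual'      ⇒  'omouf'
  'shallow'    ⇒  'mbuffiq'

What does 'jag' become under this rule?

dua

Every letter moves 20 places later in the alphabet, wrapping around z→a.
On jag: j+20=d, a+20=u, g+20=a.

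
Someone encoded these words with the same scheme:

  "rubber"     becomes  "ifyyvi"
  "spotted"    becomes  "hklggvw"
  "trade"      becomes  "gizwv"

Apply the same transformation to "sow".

Each pair mirrors across the alphabet (r↔i, u↔f, b↔y): positions sum to 25. Each letter is replaced by its mirror in the alphabet: a↔z, b↔y, c↔x, and so on (the Atbash cipher).
Applying it to sow: s↔h, o↔l, w↔d.

hld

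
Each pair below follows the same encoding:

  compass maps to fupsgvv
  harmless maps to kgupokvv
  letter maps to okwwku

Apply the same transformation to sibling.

Two shifts are in play — +6 for a/e/i/o/u, +3 for every other letter.
For sibling: s(cons)+3=v, i(vowel)+6=o, b(cons)+3=e, l(cons)+3=o, i(vowel)+6=o, n(cons)+3=q, g(cons)+3=j.

voeooqj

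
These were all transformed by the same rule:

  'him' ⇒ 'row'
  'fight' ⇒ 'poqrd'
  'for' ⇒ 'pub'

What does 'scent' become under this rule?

cmkxd

The shift depends on letter class: consonant h→r is +10, but vowel i→o is +6. The rule splits by letter class: vowels +6, consonants +10.
For scent: s(cons)+10=c, c(cons)+10=m, e(vowel)+6=k, n(cons)+10=x, t(cons)+10=d.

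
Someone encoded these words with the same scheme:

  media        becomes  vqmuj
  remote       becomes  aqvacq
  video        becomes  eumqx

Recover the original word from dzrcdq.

unique

Shifts by position in media: pos 0: m→v (+9), pos 1: e→q (+12), pos 2: d→m (+9), pos 3: i→u (+12) — repeating every 2. The shifts repeat in a cycle of length 2: positions 0,1,… shift by +9, +12, then the pattern repeats.
Undoing it on dzrcdq: d−9=u, z−12=n, r−9=i, c−12=q, d−9=u, q−12=e.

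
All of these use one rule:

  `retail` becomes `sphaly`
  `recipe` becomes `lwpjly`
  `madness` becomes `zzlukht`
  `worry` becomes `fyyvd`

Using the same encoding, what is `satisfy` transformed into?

fmzpahz

The output letters match the input read backwards, each shifted +7: retail reversed is liater. Two steps: reverse the string, then apply a Caesar shift of +7.
Applying it to satisfy: reverse → yfsitas; then shift: y+7=f, f+7=m, s+7=z, i+7=p, t+7=a, a+7=h, s+7=z.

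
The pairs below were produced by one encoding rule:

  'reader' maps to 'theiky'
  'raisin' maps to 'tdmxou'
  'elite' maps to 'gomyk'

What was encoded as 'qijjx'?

In reader: r→t is +2, e→h is +3, a→e is +4, d→i is +5 — the shift increases by 1 each position. Each letter shifts forward by (position + 2), i.e. 2, 3, 4, … — the shift grows by one for each successive letter.
Reversing it on qijjx: q−2=o, i−3=f, j−4=f, j−5=e, x−6=r.

offer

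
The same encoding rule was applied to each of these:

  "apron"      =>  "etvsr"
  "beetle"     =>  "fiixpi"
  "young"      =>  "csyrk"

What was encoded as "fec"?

bay

Compare letters: a→e is +4, p→t is +4, r→v is +4 — a constant shift. This is a Caesar cipher with shift 4.
Reversing it on fec: f−4=b, e−4=a, c−4=y.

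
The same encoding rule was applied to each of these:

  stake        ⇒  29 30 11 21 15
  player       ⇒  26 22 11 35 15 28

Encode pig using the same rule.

s is letter #19 and maps to 29: an offset of 10. Each letter is replaced by its alphabet position (a=1..z=26) + 10.
On pig: p=16→26, i=9→19, g=7→17.

26 19 17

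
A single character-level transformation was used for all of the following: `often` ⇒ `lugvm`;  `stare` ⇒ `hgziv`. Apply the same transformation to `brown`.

yildm

Each pair mirrors across the alphabet (o↔l, f↔u, t↔g): positions sum to 25. Each letter is replaced by its mirror in the alphabet: a↔z, b↔y, c↔x, and so on (the Atbash cipher).
Applying it to brown: b↔y, r↔i, o↔l, w↔d, n↔m.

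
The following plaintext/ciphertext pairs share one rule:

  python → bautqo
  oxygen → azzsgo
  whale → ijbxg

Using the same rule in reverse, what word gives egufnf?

Shifts by position in python: pos 0: p→b (+12), pos 1: y→a (+2), pos 2: t→u (+1), pos 3: h→t (+12), pos 4: o→q (+2), pos 5: n→o (+1) — repeating every 3. The shifts repeat in a cycle of length 3: positions 0,1,… shift by +12, +2, +1, then the pattern repeats.
Decoding egufnf: e−12=s, g−2=e, u−1=t, f−12=t, n−2=l, f−1=e.

settle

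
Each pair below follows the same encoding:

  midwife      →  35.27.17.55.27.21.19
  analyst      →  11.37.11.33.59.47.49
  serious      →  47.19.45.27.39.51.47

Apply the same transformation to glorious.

23.33.39.45.27.39.51.47

m(#13)→35 and i(#9)→27: differences scale by 2, so n = 2·pos + 9. Each letter becomes 2×(its alphabet position, a=1..z=26) + 9.
On glorious: g=7→23, l=12→33, o=15→39, r=18→45, i=9→27, o=15→39, u=21→51, s=19→47.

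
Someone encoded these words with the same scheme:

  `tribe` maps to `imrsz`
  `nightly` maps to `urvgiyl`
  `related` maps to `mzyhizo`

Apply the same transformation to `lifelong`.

yrkzyfuv

t(19)→i(8) and r(17)→m(12) fit y≡11x+7 (mod 26); the inverse of 11 mod 26 is 19. Treating letters as 0–25, the rule is x ↦ 11x + 7 (mod 26).
Applying it to lifelong: l(11)→11·11+7≡24=y; i(8)→11·8+7≡17=r; f(5)→11·5+7≡10=k; e(4)→11·4+7≡25=z; l(11)→11·11+7≡24=y; o(14)→11·14+7≡5=f; n(13)→11·13+7≡20=u; g(6)→11·6+7≡21=v (all mod 26).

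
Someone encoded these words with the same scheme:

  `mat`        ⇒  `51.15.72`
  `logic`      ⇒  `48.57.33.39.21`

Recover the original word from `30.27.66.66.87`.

ferry

m(#13)→51 and a(#1)→15: differences scale by 3, so n = 3·pos + 12. With a=1..z=26, the number is 3·pos + 12.
Decoding 30.27.66.66.87: 30→(30−12)÷3=6=f, 27→(27−12)÷3=5=e, 66→(66−12)÷3=18=r, 66→(66−12)÷3=18=r, 87→(87−12)÷3=25=y.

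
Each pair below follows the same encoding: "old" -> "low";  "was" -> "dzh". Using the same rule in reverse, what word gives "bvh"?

yes

Each pair mirrors across the alphabet (o↔l, l↔o, d↔w): positions sum to 25. This is the alphabet-reversal cipher (Atbash): a becomes z, b becomes y, etc.
Undoing it on bvh: b↔y, v↔e, h↔s.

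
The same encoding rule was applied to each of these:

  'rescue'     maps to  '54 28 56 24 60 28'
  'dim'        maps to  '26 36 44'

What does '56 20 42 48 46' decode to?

salon

r(#18)→54 and e(#5)→28: differences scale by 2, so n = 2·pos + 18. The formula is n = 2×(alphabet index, a=1) + 18.
Reversing it on 56 20 42 48 46: 56→(56−18)÷2=19=s, 20→(20−18)÷2=1=a, 42→(42−18)÷2=12=l, 48→(48−18)÷2=15=o, 46→(46−18)÷2=14=n.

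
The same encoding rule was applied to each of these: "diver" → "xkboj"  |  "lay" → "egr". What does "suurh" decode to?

The word is reversed, then every letter is shifted forward by 6.
Decoding suurh: shift back: s−6=m, u−6=o, u−6=o, r−6=l, h−6=b → moolb; then reverse → bloom.

bloom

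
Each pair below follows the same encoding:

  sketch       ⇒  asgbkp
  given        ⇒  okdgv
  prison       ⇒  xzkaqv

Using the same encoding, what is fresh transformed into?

nzgap

The shift depends on letter class: consonant s→a is +8, but vowel e→g is +2. The rule splits by letter class: vowels +2, consonants +8.
Applying it to fresh: f(cons)+8=n, r(cons)+8=z, e(vowel)+2=g, s(cons)+8=a, h(cons)+8=p.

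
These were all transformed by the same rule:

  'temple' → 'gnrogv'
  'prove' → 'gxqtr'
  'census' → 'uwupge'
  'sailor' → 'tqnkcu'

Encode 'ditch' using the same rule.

jevkf

Two steps: reverse the string, then apply a Caesar shift of +2.
For ditch: reverse → hctid; then shift: h+2=j, c+2=e, t+2=v, i+2=k, d+2=f.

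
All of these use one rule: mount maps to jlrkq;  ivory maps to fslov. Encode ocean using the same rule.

lzbxk

Compare letters: m→j is +23, o→l is +23, u→r is +23 — a constant shift. This is a Caesar cipher with shift 23.
On ocean: o+23=l, c+23=z, e+23=b, a+23=x, n+23=k.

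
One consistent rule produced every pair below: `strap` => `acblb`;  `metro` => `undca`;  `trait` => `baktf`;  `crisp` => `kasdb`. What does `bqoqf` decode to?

In strap: s→a is +8, t→c is +9, r→b is +10, a→l is +11 — the shift increases by 1 each position. The shift increases by 1 at each position, starting from +8: 8, 9, 10, ….
Undoing it on bqoqf: b−8=t, q−9=h, o−10=e, q−11=f, f−12=t.

theft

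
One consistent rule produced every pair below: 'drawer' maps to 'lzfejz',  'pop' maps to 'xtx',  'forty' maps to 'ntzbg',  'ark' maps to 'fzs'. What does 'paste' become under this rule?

xfabj

The shift depends on letter class: consonant d→l is +8, but vowel a→f is +5. The rule splits by letter class: vowels +5, consonants +8.
On paste: p(cons)+8=x, a(vowel)+5=f, s(cons)+8=a, t(cons)+8=b, e(vowel)+5=j.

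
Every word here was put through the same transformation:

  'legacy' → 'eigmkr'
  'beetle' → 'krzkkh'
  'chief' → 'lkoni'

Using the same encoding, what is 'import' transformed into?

The output letters match the input read backwards, each shifted +6: legacy reversed is ycagel. Two steps: reverse the string, then apply a Caesar shift of +6.
On import: reverse → tropmi; then shift: t+6=z, r+6=x, o+6=u, p+6=v, m+6=s, i+6=o.

zxuvso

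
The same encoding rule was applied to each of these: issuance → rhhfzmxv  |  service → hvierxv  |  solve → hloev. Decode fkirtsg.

upright

Each pair mirrors across the alphabet (i↔r, s↔h, s↔h): positions sum to 25. This is the alphabet-reversal cipher (Atbash): a becomes z, b becomes y, etc.
Undoing it on fkirtsg: f↔u, k↔p, i↔r, r↔i, t↔g, s↔h, g↔t.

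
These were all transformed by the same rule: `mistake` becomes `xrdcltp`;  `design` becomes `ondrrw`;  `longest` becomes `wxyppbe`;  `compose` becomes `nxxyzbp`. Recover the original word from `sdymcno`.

Shifts by position in mistake: pos 0: m→x (+11), pos 1: i→r (+9), pos 2: s→d (+11), pos 3: t→c (+9) — repeating every 2. It's a Vigenère-style cipher with numeric key [11,9]: position i shifts by key[i mod 2].
Undoing it on sdymcno: s−11=h, d−9=u, y−11=n, m−9=d, c−11=r, n−9=e, o−11=d.

hundred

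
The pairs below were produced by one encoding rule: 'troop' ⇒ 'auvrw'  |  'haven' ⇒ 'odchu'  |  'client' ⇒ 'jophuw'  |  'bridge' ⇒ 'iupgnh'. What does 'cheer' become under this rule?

Shifts by position in troop: pos 0: t→a (+7), pos 1: r→u (+3), pos 2: o→v (+7), pos 3: o→r (+3) — repeating every 2. A repeating key of period 2 is used — shifts +7, +3 over and over.
Applying it to cheer: c+7=j, h+3=k, e+7=l, e+3=h, r+7=y.

jklhy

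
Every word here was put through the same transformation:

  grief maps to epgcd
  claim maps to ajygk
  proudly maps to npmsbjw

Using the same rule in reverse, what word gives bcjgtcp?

deliver

Compare letters: g→e is +24, r→p is +24, i→g is +24 — a constant shift. It's a constant shift of +24 (ROT24).
Reversing it on bcjgtcp: b−24=d, c−24=e, j−24=l, g−24=i, t−24=v, c−24=e, p−24=r.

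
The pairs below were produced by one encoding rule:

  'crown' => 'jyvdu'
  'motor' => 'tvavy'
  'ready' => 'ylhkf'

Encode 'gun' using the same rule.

Every letter moves 7 places later in the alphabet, wrapping around z→a.
Applying it to gun: g+7=n, u+7=b, n+7=u.

nbu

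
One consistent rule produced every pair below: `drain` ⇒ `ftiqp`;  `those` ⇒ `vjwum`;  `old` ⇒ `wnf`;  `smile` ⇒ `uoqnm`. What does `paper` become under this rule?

rirmt

The shift depends on letter class: consonant d→f is +2, but vowel a→i is +8. The rule splits by letter class: vowels +8, consonants +2.
For paper: p(cons)+2=r, a(vowel)+8=i, p(cons)+2=r, e(vowel)+8=m, r(cons)+2=t.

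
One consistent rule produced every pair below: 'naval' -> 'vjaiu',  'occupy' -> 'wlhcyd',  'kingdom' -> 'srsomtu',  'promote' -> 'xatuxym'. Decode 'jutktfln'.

Shifts by position in naval: pos 0: n→v (+8), pos 1: a→j (+9), pos 2: v→a (+5), pos 3: a→i (+8), pos 4: l→u (+9) — repeating every 3. A repeating key of period 3 is used — shifts +8, +9, +5 over and over.
Reversing it on jutktfln: j−8=b, u−9=l, t−5=o, k−8=c, t−9=k, f−5=a, l−8=d, n−9=e.

blockade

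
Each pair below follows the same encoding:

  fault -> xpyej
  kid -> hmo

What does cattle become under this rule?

The output letters match the input read backwards, each shifted +4: fault reversed is tluaf. The word is reversed, then every letter is shifted forward by 4.
Applying it to cattle: reverse → elttac; then shift: e+4=i, l+4=p, t+4=x, t+4=x, a+4=e, c+4=g.

ipxxeg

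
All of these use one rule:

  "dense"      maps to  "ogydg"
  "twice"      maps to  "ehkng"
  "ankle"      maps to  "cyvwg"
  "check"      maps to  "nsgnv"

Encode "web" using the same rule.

The shift depends on letter class: consonant d→o is +11, but vowel e→g is +2. Vowels shift forward by 2 and consonants shift forward by 11.
Applying it to web: w(cons)+11=h, e(vowel)+2=g, b(cons)+11=m.

hgm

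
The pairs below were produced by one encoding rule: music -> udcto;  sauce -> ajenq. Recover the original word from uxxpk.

money

Each letter shifts forward by (position + 8), i.e. 8, 9, 10, … — the shift grows by one for each successive letter.
Decoding uxxpk: u−8=m, x−9=o, x−10=n, p−11=e, k−12=y.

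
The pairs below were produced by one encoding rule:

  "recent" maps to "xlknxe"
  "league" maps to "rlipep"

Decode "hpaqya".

bishop

In recent: r→x is +6, e→l is +7, c→k is +8, e→n is +9 — the shift increases by 1 each position. Each letter shifts forward by (position + 6), i.e. 6, 7, 8, … — the shift grows by one for each successive letter.
Decoding hpaqya: h−6=b, p−7=i, a−8=s, q−9=h, y−10=o, a−11=p.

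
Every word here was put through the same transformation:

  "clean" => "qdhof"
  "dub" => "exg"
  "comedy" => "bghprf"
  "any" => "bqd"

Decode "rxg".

The output letters match the input read backwards, each shifted +3: clean reversed is naelc. Read the word backwards and shift each letter +3.
Reversing it on rxg: shift back: r−3=o, x−3=u, g−3=d → oud; then reverse → duo.

duo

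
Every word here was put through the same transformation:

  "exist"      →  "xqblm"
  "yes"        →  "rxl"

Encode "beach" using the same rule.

Compare letters: e→x is +19, x→q is +19, i→b is +19 — a constant shift. Every letter moves 19 places later in the alphabet, wrapping around z→a.
On beach: b+19=u, e+19=x, a+19=t, c+19=v, h+19=a.

uxtva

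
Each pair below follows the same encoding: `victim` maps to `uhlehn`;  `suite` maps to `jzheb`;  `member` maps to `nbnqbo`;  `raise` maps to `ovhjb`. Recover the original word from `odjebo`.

This is an affine cipher: with a=0,…,z=25, each position x becomes (21x+21) mod 26.
Decoding odjebo: o(14)→5·(14−21)≡17=r; d(3)→5·(3−21)≡14=o; j(9)→5·(9−21)≡18=s; e(4)→5·(4−21)≡19=t; b(1)→5·(1−21)≡4=e; o(14)→5·(14−21)≡17=r (all mod 26).

roster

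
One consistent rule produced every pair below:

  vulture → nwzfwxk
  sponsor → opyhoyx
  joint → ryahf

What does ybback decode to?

v(21)→n(13) and u(20)→w(22) fit y≡17x+20 (mod 26); the inverse of 17 mod 26 is 23. This is an affine cipher: with a=0,…,z=25, each position x becomes (17x+20) mod 26.
Undoing it on ybback: y(24)→23·(24−20)≡14=o; b(1)→23·(1−20)≡5=f; b(1)→23·(1−20)≡5=f; a(0)→23·(0−20)≡8=i; c(2)→23·(2−20)≡2=c; k(10)→23·(10−20)≡4=e (all mod 26).

office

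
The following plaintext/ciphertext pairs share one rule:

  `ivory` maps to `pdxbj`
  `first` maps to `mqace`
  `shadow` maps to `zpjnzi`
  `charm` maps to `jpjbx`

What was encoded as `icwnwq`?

bundle

In ivory: i→p is +7, v→d is +8, o→x is +9, r→b is +10 — the shift increases by 1 each position. The shift increases by 1 at each position, starting from +7: 7, 8, 9, ….
Reversing it on icwnwq: i−7=b, c−8=u, w−9=n, n−10=d, w−11=l, q−12=e.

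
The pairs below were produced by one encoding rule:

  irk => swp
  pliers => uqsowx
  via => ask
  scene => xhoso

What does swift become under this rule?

The shift depends on letter class: consonant r→w is +5, but vowel i→s is +10. Vowels shift forward by 10 and consonants shift forward by 5.
On swift: s(cons)+5=x, w(cons)+5=b, i(vowel)+10=s, f(cons)+5=k, t(cons)+5=y.

xbsky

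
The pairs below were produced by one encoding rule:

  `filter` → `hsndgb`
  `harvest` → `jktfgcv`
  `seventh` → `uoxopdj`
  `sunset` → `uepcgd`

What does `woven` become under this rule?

A repeating key of period 2 is used — shifts +2, +10 over and over.
Applying it to woven: w+2=y, o+10=y, v+2=x, e+10=o, n+2=p.

yyxop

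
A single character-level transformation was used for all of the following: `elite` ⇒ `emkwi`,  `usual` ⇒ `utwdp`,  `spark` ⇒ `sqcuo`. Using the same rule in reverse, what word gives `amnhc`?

In elite: e→e is +0, l→m is +1, i→k is +2, t→w is +3 — the shift increases by 1 each position. Letter i (0-indexed) is shifted by i+0, so successive shifts are 0, 1, 2, ….
Decoding amnhc: a−0=a, m−1=l, n−2=l, h−3=e, c−4=y.

alley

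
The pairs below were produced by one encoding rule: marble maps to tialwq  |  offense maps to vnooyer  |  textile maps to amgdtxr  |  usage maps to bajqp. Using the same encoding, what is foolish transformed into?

Letter i (0-indexed) is shifted by i+7, so successive shifts are 7, 8, 9, ….
For foolish: f+7=m, o+8=w, o+9=x, l+10=v, i+11=t, s+12=e, h+13=u.

mwxvteu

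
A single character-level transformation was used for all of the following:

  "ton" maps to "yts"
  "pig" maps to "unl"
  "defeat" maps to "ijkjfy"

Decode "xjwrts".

This is a Caesar cipher with shift 5.
Decoding xjwrts: x−5=s, j−5=e, w−5=r, r−5=m, t−5=o, s−5=n.

sermon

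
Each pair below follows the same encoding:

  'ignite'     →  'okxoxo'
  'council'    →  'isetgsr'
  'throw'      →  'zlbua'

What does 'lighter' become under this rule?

Shifts by position in ignite: pos 0: i→o (+6), pos 1: g→k (+4), pos 2: n→x (+10), pos 3: i→o (+6), pos 4: t→x (+4), pos 5: e→o (+10) — repeating every 3. The shifts repeat in a cycle of length 3: positions 0,1,… shift by +6, +4, +10, then the pattern repeats.
Applying it to lighter: l+6=r, i+4=m, g+10=q, h+6=n, t+4=x, e+10=o, r+6=x.

rmqnxox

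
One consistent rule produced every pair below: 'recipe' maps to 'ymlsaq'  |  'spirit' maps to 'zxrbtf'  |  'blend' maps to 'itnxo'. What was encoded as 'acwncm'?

tundra

In recipe: r→y is +7, e→m is +8, c→l is +9, i→s is +10 — the shift increases by 1 each position. The shift increases by 1 at each position, starting from +7: 7, 8, 9, ….
Reversing it on acwncm: a−7=t, c−8=u, w−9=n, n−10=d, c−11=r, m−12=a.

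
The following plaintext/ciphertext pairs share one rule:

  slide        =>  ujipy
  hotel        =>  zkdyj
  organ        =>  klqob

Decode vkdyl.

voter

s(18)→u(20) and l(11)→j(9) fit y≡9x+14 (mod 26); the inverse of 9 mod 26 is 3. This is an affine cipher: with a=0,…,z=25, each position x becomes (9x+14) mod 26.
Decoding vkdyl: v(21)→3·(21−14)≡21=v; k(10)→3·(10−14)≡14=o; d(3)→3·(3−14)≡19=t; y(24)→3·(24−14)≡4=e; l(11)→3·(11−14)≡17=r (all mod 26).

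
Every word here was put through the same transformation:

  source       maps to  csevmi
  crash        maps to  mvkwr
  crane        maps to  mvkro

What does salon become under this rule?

Shifts by position in source: pos 0: s→c (+10), pos 1: o→s (+4), pos 2: u→e (+10), pos 3: r→v (+4) — repeating every 2. It's a Vigenère-style cipher with numeric key [10,4]: position i shifts by key[i mod 2].
On salon: s+10=c, a+4=e, l+10=v, o+4=s, n+10=x.

cevsx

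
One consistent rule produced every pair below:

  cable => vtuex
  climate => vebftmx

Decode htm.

oat

Compare letters: c→v is +19, a→t is +19, b→u is +19 — a constant shift. This is a Caesar cipher with shift 19.
Reversing it on htm: h−19=o, t−19=a, m−19=t.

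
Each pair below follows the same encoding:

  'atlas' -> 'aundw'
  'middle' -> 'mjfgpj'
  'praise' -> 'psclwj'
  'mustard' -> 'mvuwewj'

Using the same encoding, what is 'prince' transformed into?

pskqgj

In atlas: a→a is +0, t→u is +1, l→n is +2, a→d is +3 — the shift increases by 1 each position. The shift increases by 1 at each position, starting from +0: 0, 1, 2, ….
On prince: p+0=p, r+1=s, i+2=k, n+3=q, c+4=g, e+5=j.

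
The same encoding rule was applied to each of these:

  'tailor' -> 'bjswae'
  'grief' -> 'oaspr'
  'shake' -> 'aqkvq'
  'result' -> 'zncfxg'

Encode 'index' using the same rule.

In tailor: t→b is +8, a→j is +9, i→s is +10, l→w is +11 — the shift increases by 1 each position. Each letter shifts forward by (position + 8), i.e. 8, 9, 10, … — the shift grows by one for each successive letter.
Applying it to index: i+8=q, n+9=w, d+10=n, e+11=p, x+12=j.

qwnpj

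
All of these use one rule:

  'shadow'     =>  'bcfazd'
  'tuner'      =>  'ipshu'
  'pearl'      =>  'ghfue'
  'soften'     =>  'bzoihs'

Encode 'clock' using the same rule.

s(18)→b(1) and h(7)→c(2) fit y≡7x+5 (mod 26); the inverse of 7 mod 26 is 15. Treating letters as 0–25, the rule is x ↦ 7x + 5 (mod 26).
For clock: c(2)→7·2+5≡19=t; l(11)→7·11+5≡4=e; o(14)→7·14+5≡25=z; c(2)→7·2+5≡19=t; k(10)→7·10+5≡23=x (all mod 26).

teztx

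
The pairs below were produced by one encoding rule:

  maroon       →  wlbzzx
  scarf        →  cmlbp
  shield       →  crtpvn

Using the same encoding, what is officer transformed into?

The shift depends on letter class: consonant m→w is +10, but vowel a→l is +11. The rule splits by letter class: vowels +11, consonants +10.
For officer: o(vowel)+11=z, f(cons)+10=p, f(cons)+10=p, i(vowel)+11=t, c(cons)+10=m, e(vowel)+11=p, r(cons)+10=b.

zpptmpb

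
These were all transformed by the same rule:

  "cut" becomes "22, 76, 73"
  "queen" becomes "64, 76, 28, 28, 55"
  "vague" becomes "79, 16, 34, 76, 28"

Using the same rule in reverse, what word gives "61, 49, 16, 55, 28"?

plane

c(#3)→22 and u(#21)→76: differences scale by 3, so n = 3·pos + 13. With a=1..z=26, the number is 3·pos + 13.
Undoing it on 61, 49, 16, 55, 28: 61→(61−13)÷3=16=p, 49→(49−13)÷3=12=l, 16→(16−13)÷3=1=a, 55→(55−13)÷3=14=n, 28→(28−13)÷3=5=e.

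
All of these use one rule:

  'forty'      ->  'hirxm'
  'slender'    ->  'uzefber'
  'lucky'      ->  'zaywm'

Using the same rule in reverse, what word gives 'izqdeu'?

olives

Each letter's alphabet position (a=0..z=25) is mapped through 3·x+18 mod 26 — an affine cipher.
Reversing it on izqdeu: i(8)→9·(8−18)≡14=o; z(25)→9·(25−18)≡11=l; q(16)→9·(16−18)≡8=i; d(3)→9·(3−18)≡21=v; e(4)→9·(4−18)≡4=e; u(20)→9·(20−18)≡18=s (all mod 26).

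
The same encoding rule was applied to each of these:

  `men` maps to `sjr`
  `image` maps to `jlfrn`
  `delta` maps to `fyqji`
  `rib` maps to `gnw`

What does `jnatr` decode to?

The output letters match the input read backwards, each shifted +5: men reversed is nem. The word is reversed, then every letter is shifted forward by 5.
Undoing it on jnatr: shift back: j−5=e, n−5=i, a−5=v, t−5=o, r−5=m → eivom; then reverse → movie.

movie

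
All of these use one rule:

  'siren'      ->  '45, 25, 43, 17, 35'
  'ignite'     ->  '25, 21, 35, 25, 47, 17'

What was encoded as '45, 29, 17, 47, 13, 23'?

sketch

Each letter becomes 2×(its alphabet position, a=1..z=26) + 7.
Decoding 45, 29, 17, 47, 13, 23: 45→(45−7)÷2=19=s, 29→(29−7)÷2=11=k, 17→(17−7)÷2=5=e, 47→(47−7)÷2=20=t, 13→(13−7)÷2=3=c, 23→(23−7)÷2=8=h.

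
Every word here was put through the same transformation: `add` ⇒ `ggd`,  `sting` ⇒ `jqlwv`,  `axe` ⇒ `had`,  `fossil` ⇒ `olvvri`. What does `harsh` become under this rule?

kvudk

The output letters match the input read backwards, each shifted +3: add reversed is dda. Two steps: reverse the string, then apply a Caesar shift of +3.
Applying it to harsh: reverse → hsrah; then shift: h+3=k, s+3=v, r+3=u, a+3=d, h+3=k.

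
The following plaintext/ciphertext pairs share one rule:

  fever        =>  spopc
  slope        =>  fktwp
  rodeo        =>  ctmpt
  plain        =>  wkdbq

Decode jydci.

chart

f(5)→s(18) and e(4)→p(15) fit y≡3x+3 (mod 26); the inverse of 3 mod 26 is 9. Each letter's alphabet position (a=0..z=25) is mapped through 3·x+3 mod 26 — an affine cipher.
Reversing it on jydci: j(9)→9·(9−3)≡2=c; y(24)→9·(24−3)≡7=h; d(3)→9·(3−3)≡0=a; c(2)→9·(2−3)≡17=r; i(8)→9·(8−3)≡19=t (all mod 26).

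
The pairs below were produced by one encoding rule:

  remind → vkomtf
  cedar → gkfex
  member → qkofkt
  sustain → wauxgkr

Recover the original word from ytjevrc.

Shifts by position in remind: pos 0: r→v (+4), pos 1: e→k (+6), pos 2: m→o (+2), pos 3: i→m (+4), pos 4: n→t (+6), pos 5: d→f (+2) — repeating every 3. The shifts repeat in a cycle of length 3: positions 0,1,… shift by +4, +6, +2, then the pattern repeats.
Decoding ytjevrc: y−4=u, t−6=n, j−2=h, e−4=a, v−6=p, r−2=p, c−4=y.

unhappy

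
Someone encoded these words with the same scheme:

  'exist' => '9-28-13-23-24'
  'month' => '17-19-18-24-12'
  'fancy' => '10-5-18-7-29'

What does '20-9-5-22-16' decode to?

pearl

Each letter is replaced by its alphabet position (a=1..z=26) + 4.
Undoing it on 20-9-5-22-16: 20→(20−4)÷1=16=p, 9→(9−4)÷1=5=e, 5→(5−4)÷1=1=a, 22→(22−4)÷1=18=r, 16→(16−4)÷1=12=l.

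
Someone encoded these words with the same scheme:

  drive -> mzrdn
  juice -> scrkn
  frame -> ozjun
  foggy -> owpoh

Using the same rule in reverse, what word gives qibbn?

haste

Shifts by position in drive: pos 0: d→m (+9), pos 1: r→z (+8), pos 2: i→r (+9), pos 3: v→d (+8) — repeating every 2. A repeating key of period 2 is used — shifts +9, +8 over and over.
Undoing it on qibbn: q−9=h, i−8=a, b−9=s, b−8=t, n−9=e.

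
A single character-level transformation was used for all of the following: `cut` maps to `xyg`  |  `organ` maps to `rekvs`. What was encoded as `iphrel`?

handle

The output letters match the input read backwards, each shifted +4: cut reversed is tuc. Read the word backwards and shift each letter +4.
Decoding iphrel: shift back: i−4=e, p−4=l, h−4=d, r−4=n, e−4=a, l−4=h → eldnah; then reverse → handle.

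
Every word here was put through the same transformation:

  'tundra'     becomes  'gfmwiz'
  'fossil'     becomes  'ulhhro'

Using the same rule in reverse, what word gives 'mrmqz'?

ninja

This is the alphabet-reversal cipher (Atbash): a becomes z, b becomes y, etc.
Undoing it on mrmqz: m↔n, r↔i, m↔n, q↔j, z↔a.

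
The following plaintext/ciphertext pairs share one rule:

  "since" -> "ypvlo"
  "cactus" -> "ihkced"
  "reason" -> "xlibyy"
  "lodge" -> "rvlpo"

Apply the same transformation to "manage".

shvjqp

In since: s→y is +6, i→p is +7, n→v is +8, c→l is +9 — the shift increases by 1 each position. The shift increases by 1 at each position, starting from +6: 6, 7, 8, ….
Applying it to manage: m+6=s, a+7=h, n+8=v, a+9=j, g+10=q, e+11=p.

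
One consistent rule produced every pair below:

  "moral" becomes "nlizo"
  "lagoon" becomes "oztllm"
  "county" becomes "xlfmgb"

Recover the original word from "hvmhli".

sensor

Each pair mirrors across the alphabet (m↔n, o↔l, r↔i): positions sum to 25. Each letter is replaced by its mirror in the alphabet: a↔z, b↔y, c↔x, and so on (the Atbash cipher).
Reversing it on hvmhli: h↔s, v↔e, m↔n, h↔s, l↔o, i↔r.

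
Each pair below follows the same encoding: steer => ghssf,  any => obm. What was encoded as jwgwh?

visit

This is a Caesar cipher with shift 14.
Reversing it on jwgwh: j−14=v, w−14=i, g−14=s, w−14=i, h−14=t.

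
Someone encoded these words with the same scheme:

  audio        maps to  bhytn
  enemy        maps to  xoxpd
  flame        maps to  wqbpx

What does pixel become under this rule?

mtexq

This is an affine cipher: with a=0,…,z=25, each position x becomes (25x+1) mod 26.
On pixel: p(15)→25·15+1≡12=m; i(8)→25·8+1≡19=t; x(23)→25·23+1≡4=e; e(4)→25·4+1≡23=x; l(11)→25·11+1≡16=q (all mod 26).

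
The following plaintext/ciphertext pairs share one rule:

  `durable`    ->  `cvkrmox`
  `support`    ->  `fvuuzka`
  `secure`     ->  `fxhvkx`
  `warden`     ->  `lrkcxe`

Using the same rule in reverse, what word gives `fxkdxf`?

d(3)→c(2) and u(20)→v(21) fit y≡21x+17 (mod 26); the inverse of 21 mod 26 is 5. This is an affine cipher: with a=0,…,z=25, each position x becomes (21x+17) mod 26.
Reversing it on fxkdxf: f(5)→5·(5−17)≡18=s; x(23)→5·(23−17)≡4=e; k(10)→5·(10−17)≡17=r; d(3)→5·(3−17)≡8=i; x(23)→5·(23−17)≡4=e; f(5)→5·(5−17)≡18=s (all mod 26).

series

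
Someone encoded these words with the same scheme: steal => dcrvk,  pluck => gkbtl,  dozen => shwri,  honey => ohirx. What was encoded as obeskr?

s(18)→d(3) and t(19)→c(2) fit y≡25x+21 (mod 26); the inverse of 25 mod 26 is 25. This is an affine cipher: with a=0,…,z=25, each position x becomes (25x+21) mod 26.
Undoing it on obeskr: o(14)→25·(14−21)≡7=h; b(1)→25·(1−21)≡20=u; e(4)→25·(4−21)≡17=r; s(18)→25·(18−21)≡3=d; k(10)→25·(10−21)≡11=l; r(17)→25·(17−21)≡4=e (all mod 26).

hurdle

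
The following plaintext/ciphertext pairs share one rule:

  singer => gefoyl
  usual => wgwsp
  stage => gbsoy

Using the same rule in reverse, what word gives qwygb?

quest

s(18)→g(6) and i(8)→e(4) fit y≡21x+18 (mod 26); the inverse of 21 mod 26 is 5. This is an affine cipher: with a=0,…,z=25, each position x becomes (21x+18) mod 26.
Reversing it on qwygb: q(16)→5·(16−18)≡16=q; w(22)→5·(22−18)≡20=u; y(24)→5·(24−18)≡4=e; g(6)→5·(6−18)≡18=s; b(1)→5·(1−18)≡19=t (all mod 26).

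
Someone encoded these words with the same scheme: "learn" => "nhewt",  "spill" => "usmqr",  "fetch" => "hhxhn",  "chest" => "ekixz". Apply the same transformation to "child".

In learn: l→n is +2, e→h is +3, a→e is +4, r→w is +5 — the shift increases by 1 each position. The shift increases by 1 at each position, starting from +2: 2, 3, 4, ….
On child: c+2=e, h+3=k, i+4=m, l+5=q, d+6=j.

ekmqj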